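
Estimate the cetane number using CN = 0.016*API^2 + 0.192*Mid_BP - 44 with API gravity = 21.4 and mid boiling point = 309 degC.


CN = 0.016 * 21.4^2 + 0.192 * 309 - 44
CN = 7.32736 + 59.328 - 44 = 22.65536

22.65536


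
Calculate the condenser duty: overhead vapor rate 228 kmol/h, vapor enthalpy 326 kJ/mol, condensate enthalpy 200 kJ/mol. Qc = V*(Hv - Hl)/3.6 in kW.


Qc = 228 * (326 - 200) / 3.6 = 228 * 126 / 3.6 = 7980

7980 kW


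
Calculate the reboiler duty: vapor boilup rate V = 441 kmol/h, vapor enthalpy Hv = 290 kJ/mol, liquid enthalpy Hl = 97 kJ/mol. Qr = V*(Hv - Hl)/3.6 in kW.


Qr = 441 * (290 - 97) / 3.6 = 441 * 193 / 3.6 = 23640

23640 kW


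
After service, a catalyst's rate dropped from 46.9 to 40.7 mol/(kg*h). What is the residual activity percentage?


Activity (%) = (rate_used / rate_fresh) * 100
rate_used = 40.7, rate_fresh = 46.9
= (40.7 / 46.9) * 100
= 0.8678 * 100 = 86.78

86.78 %


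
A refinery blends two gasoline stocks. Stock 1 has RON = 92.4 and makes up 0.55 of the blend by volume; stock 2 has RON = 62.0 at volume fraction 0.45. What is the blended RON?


Linear blending: RON_blend = sum(vi * RONi)
Contribution 1: 0.55 * 92.4 = 50.82
Contribution 2: 0.45 * 62.0 = 27.9
RON_blend = 50.82 + 27.9 = 78.72

78.72


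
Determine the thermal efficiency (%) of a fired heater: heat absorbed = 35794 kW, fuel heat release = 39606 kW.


Furnace efficiency = Q_absorbed / Q_fuel * 100
= 35794 / 39606 * 100 = 90.38

90.38 %


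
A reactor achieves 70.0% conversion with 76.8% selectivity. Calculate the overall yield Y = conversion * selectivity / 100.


Overall yield = conversion (%) * selectivity (%) / 100
Conversion = 70.0%, Selectivity = 76.8%
Y = 70.0 * 76.8 / 100
= 53.76 %

53.76 %


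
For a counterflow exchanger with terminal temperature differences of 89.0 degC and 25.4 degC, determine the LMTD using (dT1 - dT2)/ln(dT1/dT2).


LMTD = (dT1 - dT2) / ln(dT1/dT2)
= (89.0 - 25.4) / ln(89.0 / 25.4) = 63.6 / 1.25389 = 50.72

50.72 degC


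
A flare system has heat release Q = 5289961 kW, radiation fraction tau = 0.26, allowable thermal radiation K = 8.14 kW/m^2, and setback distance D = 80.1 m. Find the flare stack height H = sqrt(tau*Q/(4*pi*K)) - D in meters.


tau*Q/(4*pi*K) = 0.26 * 5289961 / (4 * pi * 8.14) = 13446
sqrt(13446) = 115.957
H = 115.957 - 80.1 = 35.86

35.86 m


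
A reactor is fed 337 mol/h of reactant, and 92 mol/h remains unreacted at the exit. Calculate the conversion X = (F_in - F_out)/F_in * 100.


X = (F_in - F_out) / F_in * 100
Moles reacted = 337 - 92 = 245
X = 245 / 337 * 100
= 0.7270 * 100
= 72.70 %

72.70 %


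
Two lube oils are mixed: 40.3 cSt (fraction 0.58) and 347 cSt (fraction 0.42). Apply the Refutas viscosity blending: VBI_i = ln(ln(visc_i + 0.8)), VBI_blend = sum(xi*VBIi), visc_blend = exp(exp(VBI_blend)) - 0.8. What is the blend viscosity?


Refutas method: VBN_i = 14.534*ln(ln(visc_i + 0.8)) + 10.975, blended linearly by mass fraction; since VBN is linear in VBI_i = ln(ln(visc_i + 0.8)) and the fractions sum to 1, blend VBI directly: visc = exp(exp(VBI_blend)) - 0.8
VBI_1 = ln(ln(40.3 + 0.8)) = 1.31265
VBI_2 = ln(ln(347 + 0.8)) = 1.76672
VBI_blend = 0.58 * 1.31265 + 0.42 * 1.76672 = 1.50336
visc_blend = exp(exp(1.50336)) - 0.8 = 88.93

88.93 cSt


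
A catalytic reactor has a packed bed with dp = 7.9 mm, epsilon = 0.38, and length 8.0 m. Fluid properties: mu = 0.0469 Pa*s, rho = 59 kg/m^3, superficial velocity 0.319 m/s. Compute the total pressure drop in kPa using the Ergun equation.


dp = 7.9 mm = 0.0079 m
Viscous term = 150*0.0469*0.319*(1-0.38)^2 / (0.0079^2*0.38^3) = 251903
Inertial term = 1.75*59*0.319^2*(1-0.38) / (0.0079*0.38^3) = 15027.4
dP/L = 251903 + 15027.4 = 266930 Pa/m
dP = 266930 * 8.0 / 1000 = 2135 kPa

2135 kPa


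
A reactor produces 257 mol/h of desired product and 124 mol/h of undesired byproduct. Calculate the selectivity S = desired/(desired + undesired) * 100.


Selectivity = desired / (desired + undesired) * 100
Total products = 257 + 124 = 381 mol/h
S = 257 / 381 * 100
= 0.6745 * 100
= 67.45 %

67.45 %


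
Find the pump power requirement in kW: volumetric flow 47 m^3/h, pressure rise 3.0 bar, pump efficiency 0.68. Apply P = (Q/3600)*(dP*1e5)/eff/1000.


Q = 47 / 3600 = 0.0130556 m^3/s
P = 0.0130556 * (3.0 * 1e5) / 0.68 / 1000 = 5.760

5.760 kW


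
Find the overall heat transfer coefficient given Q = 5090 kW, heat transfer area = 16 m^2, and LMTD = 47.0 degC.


From Q = U*A*LMTD, U = Q / (A * LMTD)
U = 5090 / (16 * 47.0) = 5090 / 752 = 6.769

6.769 kW/(m^2*K)


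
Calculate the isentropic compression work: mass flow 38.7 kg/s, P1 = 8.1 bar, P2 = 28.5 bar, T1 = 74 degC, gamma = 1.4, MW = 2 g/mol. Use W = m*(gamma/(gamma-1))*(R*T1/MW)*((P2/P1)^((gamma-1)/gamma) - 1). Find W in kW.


Isentropic work: W = m*(gamma/(gamma-1))*(R*T1/MW)*((P2/P1)^((gamma-1)/gamma) - 1)
T1 = 74 + 273.15 = 347.15 K
Pressure ratio = 28.5 / 8.1 = 3.51852
Exponent = (1.4 - 1)/1.4 = 0.285714
(P2/P1)^exp - 1 = 3.51852^0.285714 - 1 = 0.432527
W = 38.7 * 1.4 / 0.4 * 8.314 * 347.15 / 2 * 0.432527 = 84550

84550 kW


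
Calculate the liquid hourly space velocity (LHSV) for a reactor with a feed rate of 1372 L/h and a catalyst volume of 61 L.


LHSV = volumetric feed rate / catalyst volume
= 1372 L/h / 61 L
= 22.49 h^-1

22.49 h^-1


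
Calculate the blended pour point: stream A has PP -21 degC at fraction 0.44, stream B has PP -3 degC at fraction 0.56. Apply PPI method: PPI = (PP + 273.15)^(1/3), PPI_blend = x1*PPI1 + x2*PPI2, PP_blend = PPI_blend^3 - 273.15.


PPI_1 = (-21 + 273.15)^(1/3) = 6.317613
PPI_2 = (-3 + 273.15)^(1/3) = 6.464501
PPI_blend = 0.44 * 6.317613 + 0.56 * 6.464501 = 6.39987
PP_blend = 6.39987^3 - 273.15 = 262.128 - 273.15 = -11.02

-11.02 degC


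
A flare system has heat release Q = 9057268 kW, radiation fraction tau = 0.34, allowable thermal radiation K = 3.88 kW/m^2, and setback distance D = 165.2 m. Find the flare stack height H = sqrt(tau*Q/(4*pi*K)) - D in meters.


tau*Q/(4*pi*K) = 0.34 * 9057268 / (4 * pi * 3.88) = 63158.9
sqrt(63158.9) = 251.314
H = 251.314 - 165.2 = 86.11

86.11 m


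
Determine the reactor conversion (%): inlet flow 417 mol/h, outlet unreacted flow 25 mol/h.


X = (F_in - F_out) / F_in * 100
Moles reacted = 417 - 25 = 392
X = 392 / 417 * 100
= 0.9400 * 100
= 94.00 %

94.00 %


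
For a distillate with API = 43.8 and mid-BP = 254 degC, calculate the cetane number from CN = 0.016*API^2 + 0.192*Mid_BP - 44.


CN = 0.016 * 43.8^2 + 0.192 * 254 - 44
CN = 30.69504 + 48.768 - 44 = 35.46304

35.46304


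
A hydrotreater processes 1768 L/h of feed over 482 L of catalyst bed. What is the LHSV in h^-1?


LHSV = volumetric feed rate / catalyst volume
= 1768 L/h / 482 L
= 3.668 h^-1

3.668 h^-1


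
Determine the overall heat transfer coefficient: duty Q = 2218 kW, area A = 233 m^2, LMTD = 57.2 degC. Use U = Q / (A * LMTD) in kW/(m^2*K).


From Q = U*A*LMTD, U = Q / (A * LMTD)
U = 2218 / (233 * 57.2) = 2218 / 13327.6 = 0.1664

0.1664 kW/(m^2*K)


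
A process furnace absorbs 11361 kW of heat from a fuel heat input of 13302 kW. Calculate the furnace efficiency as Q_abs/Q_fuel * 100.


Furnace efficiency = Q_absorbed / Q_fuel * 100
= 11361 / 13302 * 100 = 85.41

85.41 %


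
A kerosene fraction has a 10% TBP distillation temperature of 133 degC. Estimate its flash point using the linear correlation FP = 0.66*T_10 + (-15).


FP = 0.66 * 133 + (-15) = 72.78

72.78 degC


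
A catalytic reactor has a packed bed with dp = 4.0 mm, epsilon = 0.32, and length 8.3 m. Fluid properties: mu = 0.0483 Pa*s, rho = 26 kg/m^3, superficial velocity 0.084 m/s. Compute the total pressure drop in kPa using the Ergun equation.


dp = 4.0 mm = 0.004 m
Viscous term = 150*0.0483*0.084*(1-0.32)^2 / (0.004^2*0.32^3) = 536742
Inertial term = 1.75*26*0.084^2*(1-0.32) / (0.004*0.32^3) = 1665.59
dP/L = 536742 + 1665.59 = 538408 Pa/m
dP = 538408 * 8.3 / 1000 = 4469 kPa

4469 kPa


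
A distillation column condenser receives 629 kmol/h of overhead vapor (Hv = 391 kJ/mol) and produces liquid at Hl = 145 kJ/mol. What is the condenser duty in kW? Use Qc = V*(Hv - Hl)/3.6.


Qc = 629 * (391 - 145) / 3.6 = 629 * 246 / 3.6 = 42980

42980 kW


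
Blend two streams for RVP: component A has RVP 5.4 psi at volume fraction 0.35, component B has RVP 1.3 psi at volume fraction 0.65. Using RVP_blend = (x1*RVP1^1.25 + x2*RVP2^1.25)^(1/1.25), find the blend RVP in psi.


Chevron index: RVP_blend = (sum xi*RVPi^1.25)^(1/1.25)
RVP^1.25 terms: 0.35 * 5.4^1.25 + 0.65 * 1.3^1.25 = 3.7834
RVP_blend = 3.7834^(1/1.25) = 2.899

2.899 psi


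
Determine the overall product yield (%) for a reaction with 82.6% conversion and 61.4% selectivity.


Overall yield = conversion (%) * selectivity (%) / 100
Conversion = 82.6%, Selectivity = 61.4%
Y = 82.6 * 61.4 / 100
= 50.7164 %

50.7164 %


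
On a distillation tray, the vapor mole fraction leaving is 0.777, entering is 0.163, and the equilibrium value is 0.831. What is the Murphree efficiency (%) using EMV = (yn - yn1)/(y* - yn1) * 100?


Murphree vapor efficiency: EMV = (y_n - y_(n-1)) / (y*_n - y_(n-1)) * 100
EMV = (0.777 - 0.163) / (0.831 - 0.163) * 100 = 0.614 / 0.668 * 100 = 91.92

91.92 %


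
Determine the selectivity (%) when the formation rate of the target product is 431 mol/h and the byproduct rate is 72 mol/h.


Selectivity = desired / (desired + undesired) * 100
Total products = 431 + 72 = 503 mol/h
S = 431 / 503 * 100
= 0.8569 * 100
= 85.69 %

85.69 %


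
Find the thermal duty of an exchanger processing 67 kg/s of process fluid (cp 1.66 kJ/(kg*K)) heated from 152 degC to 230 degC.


Q = m_dot * cp * delta_T
delta_T = 230 - 152 = 78 K
Q = 67 * 1.66 * 78
= 111.22 * 78
= 8675.16 kW

8675.16 kW


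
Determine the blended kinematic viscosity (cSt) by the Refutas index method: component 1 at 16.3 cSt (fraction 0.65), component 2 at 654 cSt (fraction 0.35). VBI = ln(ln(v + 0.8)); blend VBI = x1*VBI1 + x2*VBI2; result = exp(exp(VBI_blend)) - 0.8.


Refutas method: VBN_i = 14.534*ln(ln(visc_i + 0.8)) + 10.975, blended linearly by mass fraction; since VBN is linear in VBI_i = ln(ln(visc_i + 0.8)) and the fractions sum to 1, blend VBI directly: visc = exp(exp(VBI_blend)) - 0.8
VBI_1 = ln(ln(16.3 + 0.8)) = 1.04348
VBI_2 = ln(ln(654 + 0.8)) = 1.86939
VBI_blend = 0.65 * 1.04348 + 0.35 * 1.86939 = 1.33255
visc_blend = exp(exp(1.33255)) - 0.8 = 43.49

43.49 cSt


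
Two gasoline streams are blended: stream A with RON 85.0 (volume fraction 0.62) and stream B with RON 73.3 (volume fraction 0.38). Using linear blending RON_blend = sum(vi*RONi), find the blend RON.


Linear blending: RON_blend = sum(vi * RONi)
Contribution 1: 0.62 * 85.0 = 52.7
Contribution 2: 0.38 * 73.3 = 27.854
RON_blend = 52.7 + 27.854 = 80.554

80.554


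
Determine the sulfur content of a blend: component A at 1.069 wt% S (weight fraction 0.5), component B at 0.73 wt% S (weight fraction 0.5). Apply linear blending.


Linear sulfur blending: S_blend = x1*S1 + x2*S2
Contribution 1: 0.5 * 1.069 = 0.5345 wt%
Contribution 2: 0.5 * 0.73 = 0.365 wt%
S_blend = 0.5345 + 0.365 = 0.8995

0.8995 wt%


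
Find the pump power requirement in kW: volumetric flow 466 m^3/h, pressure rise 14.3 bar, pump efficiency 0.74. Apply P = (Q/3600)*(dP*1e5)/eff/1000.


Q = 466 / 3600 = 0.129444 m^3/s
P = 0.129444 * (14.3 * 1e5) / 0.74 / 1000 = 250.1

250.1 kW


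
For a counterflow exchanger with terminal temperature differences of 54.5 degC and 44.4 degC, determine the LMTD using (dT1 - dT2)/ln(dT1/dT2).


LMTD = (dT1 - dT2) / ln(dT1/dT2)
= (54.5 - 44.4) / ln(54.5 / 44.4) = 10.1 / 0.204961 = 49.28

49.28 degC


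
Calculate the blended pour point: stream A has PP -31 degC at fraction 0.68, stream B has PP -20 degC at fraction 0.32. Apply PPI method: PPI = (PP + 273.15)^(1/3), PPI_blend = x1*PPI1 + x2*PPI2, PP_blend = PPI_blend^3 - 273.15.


PPI_1 = (-31 + 273.15)^(1/3) = 6.232967
PPI_2 = (-20 + 273.15)^(1/3) = 6.325953
PPI_blend = 0.68 * 6.232967 + 0.32 * 6.325953 = 6.262723
PP_blend = 6.262723^3 - 273.15 = 245.6346 - 273.15 = -27.52

-27.52 degC


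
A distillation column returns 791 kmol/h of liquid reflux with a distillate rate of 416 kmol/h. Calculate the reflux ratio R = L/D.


Reflux ratio definition: R = L / D (liquid returned / distillate withdrawn)
L = 791 kmol/h, D = 416 kmol/h
R = 791 / 416 = 1.901

1.901


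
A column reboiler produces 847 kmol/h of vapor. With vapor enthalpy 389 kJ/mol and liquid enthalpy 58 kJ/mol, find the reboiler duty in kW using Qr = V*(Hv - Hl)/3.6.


Qr = 847 * (389 - 58) / 3.6 = 847 * 331 / 3.6 = 77880

77880 kW


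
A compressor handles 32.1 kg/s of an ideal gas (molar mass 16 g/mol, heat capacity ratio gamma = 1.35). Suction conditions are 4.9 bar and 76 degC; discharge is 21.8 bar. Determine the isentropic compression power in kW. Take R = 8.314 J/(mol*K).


Isentropic work: W = m*(gamma/(gamma-1))*(R*T1/MW)*((P2/P1)^((gamma-1)/gamma) - 1)
T1 = 76 + 273.15 = 349.15 K
Pressure ratio = 21.8 / 4.9 = 4.44898
Exponent = (1.35 - 1)/1.35 = 0.259259
(P2/P1)^exp - 1 = 4.44898^0.259259 - 1 = 0.472541
W = 32.1 * 1.35 / 0.35 * 8.314 * 349.15 / 16 * 0.472541 = 10610

10610 kW


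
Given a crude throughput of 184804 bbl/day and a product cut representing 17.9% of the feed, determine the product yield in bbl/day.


Crude throughput = 184804 bbl/day
Fraction yield = 17.9%
yield = throughput * fraction / 100
yield = 184804 * 17.9 / 100 = 33079.916

33079.916 bbl/day


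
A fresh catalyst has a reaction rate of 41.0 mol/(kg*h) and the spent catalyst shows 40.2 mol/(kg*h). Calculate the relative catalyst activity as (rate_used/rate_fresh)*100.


Activity (%) = (rate_used / rate_fresh) * 100
rate_used = 40.2, rate_fresh = 41.0
= (40.2 / 41.0) * 100
= 0.9805 * 100 = 98.05

98.05 %


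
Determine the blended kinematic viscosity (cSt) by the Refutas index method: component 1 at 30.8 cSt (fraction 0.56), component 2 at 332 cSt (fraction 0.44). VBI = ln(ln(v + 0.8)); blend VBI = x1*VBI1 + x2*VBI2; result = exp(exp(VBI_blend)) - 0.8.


Refutas method: VBN_i = 14.534*ln(ln(visc_i + 0.8)) + 10.975, blended linearly by mass fraction; since VBN is linear in VBI_i = ln(ln(visc_i + 0.8)) and the fractions sum to 1, blend VBI directly: visc = exp(exp(VBI_blend)) - 0.8
VBI_1 = ln(ln(30.8 + 0.8)) = 1.23929
VBI_2 = ln(ln(332 + 0.8)) = 1.75916
VBI_blend = 0.56 * 1.23929 + 0.44 * 1.75916 = 1.46803
visc_blend = exp(exp(1.46803)) - 0.8 = 75.96

75.96 cSt


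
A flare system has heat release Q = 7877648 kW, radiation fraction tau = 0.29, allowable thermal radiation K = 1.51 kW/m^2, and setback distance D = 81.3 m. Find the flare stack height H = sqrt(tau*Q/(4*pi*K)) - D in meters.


tau*Q/(4*pi*K) = 0.29 * 7877648 / (4 * pi * 1.51) = 120395
sqrt(120395) = 346.98
H = 346.98 - 81.3 = 265.7

265.7 m


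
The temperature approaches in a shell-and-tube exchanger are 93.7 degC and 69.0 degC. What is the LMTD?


LMTD = (dT1 - dT2) / ln(dT1/dT2)
= (93.7 - 69.0) / ln(93.7 / 69.0) = 24.7 / 0.305992 = 80.72

80.72 degC


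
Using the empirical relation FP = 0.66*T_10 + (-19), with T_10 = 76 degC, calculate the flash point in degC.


FP = 0.66 * 76 + (-19) = 31.16

31.16 degC


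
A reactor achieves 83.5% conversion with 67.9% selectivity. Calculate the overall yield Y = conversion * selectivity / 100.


Overall yield = conversion (%) * selectivity (%) / 100
Conversion = 83.5%, Selectivity = 67.9%
Y = 83.5 * 67.9 / 100
= 56.6965 %

56.6965 %


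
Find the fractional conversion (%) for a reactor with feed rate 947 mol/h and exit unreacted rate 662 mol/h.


X = (F_in - F_out) / F_in * 100
Moles reacted = 947 - 662 = 285
X = 285 / 947 * 100
= 0.3010 * 100
= 30.10 %

30.10 %


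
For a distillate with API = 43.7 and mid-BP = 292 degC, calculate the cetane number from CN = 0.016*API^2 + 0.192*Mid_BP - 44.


CN = 0.016 * 43.7^2 + 0.192 * 292 - 44
CN = 30.55504 + 56.064 - 44 = 42.61904

42.61904


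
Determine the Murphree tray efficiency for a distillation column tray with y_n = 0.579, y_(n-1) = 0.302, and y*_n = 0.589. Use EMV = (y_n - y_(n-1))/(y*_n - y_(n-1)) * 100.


Murphree vapor efficiency: EMV = (y_n - y_(n-1)) / (y*_n - y_(n-1)) * 100
EMV = (0.579 - 0.302) / (0.589 - 0.302) * 100 = 0.277 / 0.287 * 100 = 96.52

96.52 %


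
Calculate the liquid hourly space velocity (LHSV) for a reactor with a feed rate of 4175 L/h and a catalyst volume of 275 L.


LHSV = volumetric feed rate / catalyst volume
= 4175 L/h / 275 L
= 15.18 h^-1

15.18 h^-1


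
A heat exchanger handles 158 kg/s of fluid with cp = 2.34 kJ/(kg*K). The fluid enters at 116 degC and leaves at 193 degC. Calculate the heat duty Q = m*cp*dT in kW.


Q = m_dot * cp * delta_T
delta_T = 193 - 116 = 77 K
Q = 158 * 2.34 * 77
= 369.72 * 77
= 28468.44 kW

28468.44 kW


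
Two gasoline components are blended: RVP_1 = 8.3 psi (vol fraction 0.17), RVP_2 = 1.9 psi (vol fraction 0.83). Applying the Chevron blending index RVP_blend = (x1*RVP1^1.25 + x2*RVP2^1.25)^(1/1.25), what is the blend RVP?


Chevron index: RVP_blend = (sum xi*RVPi^1.25)^(1/1.25)
RVP^1.25 terms: 0.17 * 8.3^1.25 + 0.83 * 1.9^1.25 = 4.24644
RVP_blend = 4.24644^(1/1.25) = 3.180

3.180 psi


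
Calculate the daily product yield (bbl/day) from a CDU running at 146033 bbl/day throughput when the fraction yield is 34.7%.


Crude throughput = 146033 bbl/day
Fraction yield = 34.7%
yield = throughput * fraction / 100
yield = 146033 * 34.7 / 100 = 50673.451

50673.451 bbl/day


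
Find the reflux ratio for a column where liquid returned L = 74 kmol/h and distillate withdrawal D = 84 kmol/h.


Reflux ratio definition: R = L / D (liquid returned / distillate withdrawn)
L = 74 kmol/h, D = 84 kmol/h
R = 74 / 84 = 0.8810

0.8810


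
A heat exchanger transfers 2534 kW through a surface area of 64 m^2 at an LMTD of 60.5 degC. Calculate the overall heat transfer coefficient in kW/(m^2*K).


From Q = U*A*LMTD, U = Q / (A * LMTD)
U = 2534 / (64 * 60.5) = 2534 / 3872 = 0.6544

0.6544 kW/(m^2*K)


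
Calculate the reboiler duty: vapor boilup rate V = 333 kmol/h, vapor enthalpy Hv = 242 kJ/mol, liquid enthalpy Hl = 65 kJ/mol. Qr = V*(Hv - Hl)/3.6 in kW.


Qr = 333 * (242 - 65) / 3.6 = 333 * 177 / 3.6 = 16370

16370 kW


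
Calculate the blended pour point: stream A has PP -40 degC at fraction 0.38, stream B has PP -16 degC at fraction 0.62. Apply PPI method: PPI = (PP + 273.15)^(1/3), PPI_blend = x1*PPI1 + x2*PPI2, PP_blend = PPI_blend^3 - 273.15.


PPI_1 = (-40 + 273.15)^(1/3) = 6.15477
PPI_2 = (-16 + 273.15)^(1/3) = 6.359098
PPI_blend = 0.38 * 6.15477 + 0.62 * 6.359098 = 6.281453
PP_blend = 6.281453^3 - 273.15 = 247.8451 - 273.15 = -25.3

-25.3 degC


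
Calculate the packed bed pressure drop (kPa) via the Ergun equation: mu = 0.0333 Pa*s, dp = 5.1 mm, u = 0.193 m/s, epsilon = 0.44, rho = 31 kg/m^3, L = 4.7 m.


dp = 5.1 mm = 0.0051 m
Viscous term = 150*0.0333*0.193*(1-0.44)^2 / (0.0051^2*0.44^3) = 136449
Inertial term = 1.75*31*0.193^2*(1-0.44) / (0.0051*0.44^3) = 2604.8
dP/L = 136449 + 2604.8 = 139054 Pa/m
dP = 139054 * 4.7 / 1000 = 653.6 kPa

653.6 kPa


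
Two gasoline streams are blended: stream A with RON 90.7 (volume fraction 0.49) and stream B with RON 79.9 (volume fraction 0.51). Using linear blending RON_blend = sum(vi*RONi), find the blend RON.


Linear blending: RON_blend = sum(vi * RONi)
Contribution 1: 0.49 * 90.7 = 44.443
Contribution 2: 0.51 * 79.9 = 40.749
RON_blend = 44.443 + 40.749 = 85.192

85.192


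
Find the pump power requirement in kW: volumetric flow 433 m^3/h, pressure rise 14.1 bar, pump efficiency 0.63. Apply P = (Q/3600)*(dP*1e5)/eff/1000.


Q = 433 / 3600 = 0.120278 m^3/s
P = 0.120278 * (14.1 * 1e5) / 0.63 / 1000 = 269.2

269.2 kW


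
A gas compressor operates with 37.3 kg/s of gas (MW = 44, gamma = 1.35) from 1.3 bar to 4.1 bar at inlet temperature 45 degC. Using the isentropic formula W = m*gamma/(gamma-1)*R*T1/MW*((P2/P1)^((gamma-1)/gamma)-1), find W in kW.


Isentropic work: W = m*(gamma/(gamma-1))*(R*T1/MW)*((P2/P1)^((gamma-1)/gamma) - 1)
T1 = 45 + 273.15 = 318.15 K
Pressure ratio = 4.1 / 1.3 = 3.15385
Exponent = (1.35 - 1)/1.35 = 0.259259
(P2/P1)^exp - 1 = 3.15385^0.259259 - 1 = 0.34688
W = 37.3 * 1.35 / 0.35 * 8.314 * 318.15 / 44 * 0.34688 = 3000

3000 kW


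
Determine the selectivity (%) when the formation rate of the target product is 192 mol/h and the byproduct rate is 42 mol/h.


Selectivity = desired / (desired + undesired) * 100
Total products = 192 + 42 = 234 mol/h
S = 192 / 234 * 100
= 0.8205 * 100
= 82.05 %

82.05 %


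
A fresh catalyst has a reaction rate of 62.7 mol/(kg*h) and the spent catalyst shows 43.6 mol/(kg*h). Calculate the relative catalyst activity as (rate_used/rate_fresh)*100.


Activity (%) = (rate_used / rate_fresh) * 100
rate_used = 43.6, rate_fresh = 62.7
= (43.6 / 62.7) * 100
= 0.6954 * 100 = 69.54

69.54 %


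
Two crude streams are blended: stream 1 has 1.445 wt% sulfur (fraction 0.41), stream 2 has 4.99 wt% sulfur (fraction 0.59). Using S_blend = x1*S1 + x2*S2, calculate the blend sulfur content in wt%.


Linear sulfur blending: S_blend = x1*S1 + x2*S2
Contribution 1: 0.41 * 1.445 = 0.59245 wt%
Contribution 2: 0.59 * 4.99 = 2.9441 wt%
S_blend = 0.59245 + 2.9441 = 3.53655

3.53655 wt%


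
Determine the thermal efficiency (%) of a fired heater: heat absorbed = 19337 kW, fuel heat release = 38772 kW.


Furnace efficiency = Q_absorbed / Q_fuel * 100
= 19337 / 38772 * 100 = 49.87

49.87 %


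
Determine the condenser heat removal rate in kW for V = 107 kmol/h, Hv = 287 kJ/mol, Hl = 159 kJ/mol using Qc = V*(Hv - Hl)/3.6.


Qc = 107 * (287 - 159) / 3.6 = 107 * 128 / 3.6 = 3804

3804 kW


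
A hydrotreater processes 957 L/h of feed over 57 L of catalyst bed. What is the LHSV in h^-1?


LHSV = volumetric feed rate / catalyst volume
= 957 L/h / 57 L
= 16.79 h^-1

16.79 h^-1


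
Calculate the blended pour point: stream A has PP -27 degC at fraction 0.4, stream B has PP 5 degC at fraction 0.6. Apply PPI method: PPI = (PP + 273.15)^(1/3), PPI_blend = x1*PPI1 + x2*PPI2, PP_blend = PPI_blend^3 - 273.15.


PPI_1 = (-27 + 273.15)^(1/3) = 6.2671
PPI_2 = (5 + 273.15)^(1/3) = 6.527693
PPI_blend = 0.4 * 6.2671 + 0.6 * 6.527693 = 6.423456
PP_blend = 6.423456^3 - 273.15 = 265.0368 - 273.15 = -8.11

-8.11 degC


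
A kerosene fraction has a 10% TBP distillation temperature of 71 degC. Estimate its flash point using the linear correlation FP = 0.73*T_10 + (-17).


FP = 0.73 * 71 + (-17) = 34.83

34.83 degC


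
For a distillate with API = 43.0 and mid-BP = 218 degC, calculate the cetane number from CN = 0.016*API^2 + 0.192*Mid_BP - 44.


CN = 0.016 * 43.0^2 + 0.192 * 218 - 44
CN = 29.584 + 41.856 - 44 = 27.44

27.44


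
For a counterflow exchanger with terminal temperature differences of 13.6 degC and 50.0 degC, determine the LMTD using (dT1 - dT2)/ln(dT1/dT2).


LMTD = (dT1 - dT2) / ln(dT1/dT2)
= (13.6 - 50.0) / ln(13.6 / 50.0) = -36.4 / -1.30195 = 27.96

27.96 degC


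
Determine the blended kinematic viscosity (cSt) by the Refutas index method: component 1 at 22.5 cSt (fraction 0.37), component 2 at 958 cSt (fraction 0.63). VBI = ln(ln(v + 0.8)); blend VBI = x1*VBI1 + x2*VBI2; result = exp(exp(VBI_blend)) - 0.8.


Refutas method: VBN_i = 14.534*ln(ln(visc_i + 0.8)) + 10.975, blended linearly by mass fraction; since VBN is linear in VBI_i = ln(ln(visc_i + 0.8)) and the fractions sum to 1, blend VBI directly: visc = exp(exp(VBI_blend)) - 0.8
VBI_1 = ln(ln(22.5 + 0.8)) = 1.14691
VBI_2 = ln(ln(958 + 0.8)) = 1.92654
VBI_blend = 0.37 * 1.14691 + 0.63 * 1.92654 = 1.63808
visc_blend = exp(exp(1.63808)) - 0.8 = 170.8

170.8 cSt


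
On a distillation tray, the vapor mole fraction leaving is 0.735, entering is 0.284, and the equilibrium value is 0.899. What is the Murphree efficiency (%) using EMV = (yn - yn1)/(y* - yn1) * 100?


Murphree vapor efficiency: EMV = (y_n - y_(n-1)) / (y*_n - y_(n-1)) * 100
EMV = (0.735 - 0.284) / (0.899 - 0.284) * 100 = 0.451 / 0.615 * 100 = 73.33

73.33 %


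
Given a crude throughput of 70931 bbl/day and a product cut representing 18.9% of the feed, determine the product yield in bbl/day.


Crude throughput = 70931 bbl/day
Fraction yield = 18.9%
yield = throughput * fraction / 100
yield = 70931 * 18.9 / 100 = 13405.959

13405.959 bbl/day


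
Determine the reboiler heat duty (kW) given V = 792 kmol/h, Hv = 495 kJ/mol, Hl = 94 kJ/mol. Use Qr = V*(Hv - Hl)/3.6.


Qr = 792 * (495 - 94) / 3.6 = 792 * 401 / 3.6 = 88220

88220 kW


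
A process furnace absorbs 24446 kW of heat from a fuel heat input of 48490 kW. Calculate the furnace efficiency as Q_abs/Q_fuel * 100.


Furnace efficiency = Q_absorbed / Q_fuel * 100
= 24446 / 48490 * 100 = 50.41

50.41 %


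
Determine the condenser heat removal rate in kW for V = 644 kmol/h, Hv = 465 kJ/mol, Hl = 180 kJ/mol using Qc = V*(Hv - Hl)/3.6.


Qc = 644 * (465 - 180) / 3.6 = 644 * 285 / 3.6 = 50980

50980 kW


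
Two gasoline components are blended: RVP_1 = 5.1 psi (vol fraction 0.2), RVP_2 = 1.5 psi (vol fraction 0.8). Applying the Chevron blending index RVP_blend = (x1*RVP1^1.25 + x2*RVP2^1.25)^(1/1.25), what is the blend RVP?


Chevron index: RVP_blend = (sum xi*RVPi^1.25)^(1/1.25)
RVP^1.25 terms: 0.2 * 5.1^1.25 + 0.8 * 1.5^1.25 = 2.86084
RVP_blend = 2.86084^(1/1.25) = 2.318

2.318 psi


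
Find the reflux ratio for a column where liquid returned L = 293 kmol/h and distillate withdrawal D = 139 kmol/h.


Reflux ratio definition: R = L / D (liquid returned / distillate withdrawn)
L = 293 kmol/h, D = 139 kmol/h
R = 293 / 139 = 2.108

2.108


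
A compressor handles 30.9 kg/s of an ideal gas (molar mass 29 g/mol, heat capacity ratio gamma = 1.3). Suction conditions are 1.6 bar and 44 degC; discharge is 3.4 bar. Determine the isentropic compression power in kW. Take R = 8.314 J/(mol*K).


Isentropic work: W = m*(gamma/(gamma-1))*(R*T1/MW)*((P2/P1)^((gamma-1)/gamma) - 1)
T1 = 44 + 273.15 = 317.15 K
Pressure ratio = 3.4 / 1.6 = 2.125
Exponent = (1.3 - 1)/1.3 = 0.230769
(P2/P1)^exp - 1 = 2.125^0.230769 - 1 = 0.189993
W = 30.9 * 1.3 / 0.3 * 8.314 * 317.15 / 29 * 0.189993 = 2313

2313 kW


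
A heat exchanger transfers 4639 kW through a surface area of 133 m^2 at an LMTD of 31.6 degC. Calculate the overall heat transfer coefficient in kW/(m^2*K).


From Q = U*A*LMTD, U = Q / (A * LMTD)
U = 4639 / (133 * 31.6) = 4639 / 4202.8 = 1.104

1.104 kW/(m^2*K)


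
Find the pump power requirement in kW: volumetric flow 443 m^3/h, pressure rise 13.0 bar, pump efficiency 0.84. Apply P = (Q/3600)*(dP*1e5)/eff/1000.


Q = 443 / 3600 = 0.123056 m^3/s
P = 0.123056 * (13.0 * 1e5) / 0.84 / 1000 = 190.4

190.4 kW


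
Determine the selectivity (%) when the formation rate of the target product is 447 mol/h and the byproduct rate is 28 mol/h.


Selectivity = desired / (desired + undesired) * 100
Total products = 447 + 28 = 475 mol/h
S = 447 / 475 * 100
= 0.9411 * 100
= 94.11 %

94.11 %


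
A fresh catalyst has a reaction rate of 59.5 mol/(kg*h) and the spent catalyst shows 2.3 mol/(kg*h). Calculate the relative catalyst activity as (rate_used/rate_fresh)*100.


Activity (%) = (rate_used / rate_fresh) * 100
rate_used = 2.3, rate_fresh = 59.5
= (2.3 / 59.5) * 100
= 0.03866 * 100 = 3.866

3.866 %


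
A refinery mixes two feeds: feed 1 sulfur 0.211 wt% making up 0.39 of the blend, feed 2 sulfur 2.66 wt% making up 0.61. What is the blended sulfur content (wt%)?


Linear sulfur blending: S_blend = x1*S1 + x2*S2
Contribution 1: 0.39 * 0.211 = 0.08229 wt%
Contribution 2: 0.61 * 2.66 = 1.6226 wt%
S_blend = 0.08229 + 1.6226 = 1.70489

1.70489 wt%


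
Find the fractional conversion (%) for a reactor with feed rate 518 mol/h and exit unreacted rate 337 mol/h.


X = (F_in - F_out) / F_in * 100
Moles reacted = 518 - 337 = 181
X = 181 / 518 * 100
= 0.3494 * 100
= 34.94 %

34.94 %


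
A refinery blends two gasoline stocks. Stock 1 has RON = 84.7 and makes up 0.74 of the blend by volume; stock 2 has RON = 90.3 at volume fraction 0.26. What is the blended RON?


Linear blending: RON_blend = sum(vi * RONi)
Contribution 1: 0.74 * 84.7 = 62.678
Contribution 2: 0.26 * 90.3 = 23.478
RON_blend = 62.678 + 23.478 = 86.156

86.156


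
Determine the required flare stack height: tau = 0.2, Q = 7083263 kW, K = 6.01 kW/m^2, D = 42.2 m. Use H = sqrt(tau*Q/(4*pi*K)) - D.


tau*Q/(4*pi*K) = 0.2 * 7083263 / (4 * pi * 6.01) = 18757.7
sqrt(18757.7) = 136.959
H = 136.959 - 42.2 = 94.76

94.76 m


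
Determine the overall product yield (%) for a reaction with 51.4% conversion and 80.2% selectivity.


Overall yield = conversion (%) * selectivity (%) / 100
Conversion = 51.4%, Selectivity = 80.2%
Y = 51.4 * 80.2 / 100
= 41.2228 %

41.2228 %


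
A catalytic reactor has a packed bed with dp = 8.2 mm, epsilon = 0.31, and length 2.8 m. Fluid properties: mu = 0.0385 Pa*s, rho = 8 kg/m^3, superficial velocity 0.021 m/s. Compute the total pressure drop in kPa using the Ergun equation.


dp = 8.2 mm = 0.0082 m
Viscous term = 150*0.0385*0.021*(1-0.31)^2 / (0.0082^2*0.31^3) = 28824.2
Inertial term = 1.75*8*0.021^2*(1-0.31) / (0.0082*0.31^3) = 17.4388
dP/L = 28824.2 + 17.4388 = 28841.6 Pa/m
dP = 28841.6 * 2.8 / 1000 = 80.76 kPa

80.76 kPa


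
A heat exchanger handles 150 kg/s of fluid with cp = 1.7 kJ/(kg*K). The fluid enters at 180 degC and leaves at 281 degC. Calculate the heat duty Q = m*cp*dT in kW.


Q = m_dot * cp * delta_T
delta_T = 281 - 180 = 101 K
Q = 150 * 1.7 * 101
= 255 * 101
= 25755 kW

25755 kW


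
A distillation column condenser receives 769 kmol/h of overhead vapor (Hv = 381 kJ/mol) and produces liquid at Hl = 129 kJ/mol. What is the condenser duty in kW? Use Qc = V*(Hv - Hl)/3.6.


Qc = 769 * (381 - 129) / 3.6 = 769 * 252 / 3.6 = 53830

53830 kW


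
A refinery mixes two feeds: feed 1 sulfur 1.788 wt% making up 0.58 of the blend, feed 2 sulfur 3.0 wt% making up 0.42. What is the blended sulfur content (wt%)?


Linear sulfur blending: S_blend = x1*S1 + x2*S2
Contribution 1: 0.58 * 1.788 = 1.03704 wt%
Contribution 2: 0.42 * 3.0 = 1.26 wt%
S_blend = 1.03704 + 1.26 = 2.29704

2.29704 wt%


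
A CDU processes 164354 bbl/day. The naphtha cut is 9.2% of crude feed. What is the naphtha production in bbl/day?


Crude throughput = 164354 bbl/day
Fraction yield = 9.2%
yield = throughput * fraction / 100
yield = 164354 * 9.2 / 100 = 15120.568

15120.568 bbl/day


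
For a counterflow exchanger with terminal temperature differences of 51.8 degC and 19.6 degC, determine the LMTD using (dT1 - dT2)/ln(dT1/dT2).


LMTD = (dT1 - dT2) / ln(dT1/dT2)
= (51.8 - 19.6) / ln(51.8 / 19.6) = 32.2 / 0.971861 = 33.13

33.13 degC


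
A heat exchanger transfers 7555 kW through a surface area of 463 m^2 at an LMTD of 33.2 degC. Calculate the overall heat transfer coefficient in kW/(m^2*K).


From Q = U*A*LMTD, U = Q / (A * LMTD)
U = 7555 / (463 * 33.2) = 7555 / 15371.6 = 0.4915

0.4915 kW/(m^2*K)


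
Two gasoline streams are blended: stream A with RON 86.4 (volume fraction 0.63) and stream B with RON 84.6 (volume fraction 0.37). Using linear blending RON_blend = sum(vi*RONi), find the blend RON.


Linear blending: RON_blend = sum(vi * RONi)
Contribution 1: 0.63 * 86.4 = 54.432
Contribution 2: 0.37 * 84.6 = 31.302
RON_blend = 54.432 + 31.302 = 85.734

85.734


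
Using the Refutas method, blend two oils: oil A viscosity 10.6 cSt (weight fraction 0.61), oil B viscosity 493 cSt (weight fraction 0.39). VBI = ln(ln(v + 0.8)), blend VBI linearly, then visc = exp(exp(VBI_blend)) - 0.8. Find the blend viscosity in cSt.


Refutas method: VBN_i = 14.534*ln(ln(visc_i + 0.8)) + 10.975, blended linearly by mass fraction; since VBN is linear in VBI_i = ln(ln(visc_i + 0.8)) and the fractions sum to 1, blend VBI directly: visc = exp(exp(VBI_blend)) - 0.8
VBI_1 = ln(ln(10.6 + 0.8)) = 0.889377
VBI_2 = ln(ln(493 + 0.8)) = 1.82489
VBI_blend = 0.61 * 0.889377 + 0.39 * 1.82489 = 1.25423
visc_blend = exp(exp(1.25423)) - 0.8 = 32.49

32.49 cSt


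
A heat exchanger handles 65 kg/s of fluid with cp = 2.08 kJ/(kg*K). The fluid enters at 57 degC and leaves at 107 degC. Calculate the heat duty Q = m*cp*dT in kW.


Q = m_dot * cp * delta_T
delta_T = 107 - 57 = 50 K
Q = 65 * 2.08 * 50
= 135.2 * 50
= 6760 kW

6760 kW


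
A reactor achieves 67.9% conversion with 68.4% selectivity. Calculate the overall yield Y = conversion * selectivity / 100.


Overall yield = conversion (%) * selectivity (%) / 100
Conversion = 67.9%, Selectivity = 68.4%
Y = 67.9 * 68.4 / 100
= 46.4436 %

46.4436 %


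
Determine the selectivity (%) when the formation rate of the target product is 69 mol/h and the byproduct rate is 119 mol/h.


Selectivity = desired / (desired + undesired) * 100
Total products = 69 + 119 = 188 mol/h
S = 69 / 188 * 100
= 0.3670 * 100
= 36.70 %

36.70 %


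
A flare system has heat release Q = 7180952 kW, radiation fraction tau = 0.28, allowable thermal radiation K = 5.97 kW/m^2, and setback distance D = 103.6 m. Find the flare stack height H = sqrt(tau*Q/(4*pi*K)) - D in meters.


tau*Q/(4*pi*K) = 0.28 * 7180952 / (4 * pi * 5.97) = 26801.3
sqrt(26801.3) = 163.711
H = 163.711 - 103.6 = 60.11

60.11 m


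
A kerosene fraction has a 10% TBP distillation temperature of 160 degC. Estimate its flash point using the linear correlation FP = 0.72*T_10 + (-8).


FP = 0.72 * 160 + (-8) = 107.2

107.2 degC


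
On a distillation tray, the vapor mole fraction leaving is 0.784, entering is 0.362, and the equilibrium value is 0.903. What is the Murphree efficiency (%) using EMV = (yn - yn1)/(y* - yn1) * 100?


Murphree vapor efficiency: EMV = (y_n - y_(n-1)) / (y*_n - y_(n-1)) * 100
EMV = (0.784 - 0.362) / (0.903 - 0.362) * 100 = 0.422 / 0.541 * 100 = 78.00

78.00 %


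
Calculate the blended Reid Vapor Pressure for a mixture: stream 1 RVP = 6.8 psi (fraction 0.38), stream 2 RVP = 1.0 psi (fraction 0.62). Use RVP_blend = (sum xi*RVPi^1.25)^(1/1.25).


Chevron index: RVP_blend = (sum xi*RVPi^1.25)^(1/1.25)
RVP^1.25 terms: 0.38 * 6.8^1.25 + 0.62 * 1.0^1.25 = 4.79272
RVP_blend = 4.79272^(1/1.25) = 3.503

3.503 psi


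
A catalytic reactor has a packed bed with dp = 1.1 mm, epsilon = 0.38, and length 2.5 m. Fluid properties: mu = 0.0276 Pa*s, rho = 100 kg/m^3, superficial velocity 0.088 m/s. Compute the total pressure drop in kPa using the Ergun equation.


dp = 1.1 mm = 0.0011 m
Viscous term = 150*0.0276*0.088*(1-0.38)^2 / (0.0011^2*0.38^3) = 2109260
Inertial term = 1.75*100*0.088^2*(1-0.38) / (0.0011*0.38^3) = 13920.4
dP/L = 2109260 + 13920.4 = 2123180 Pa/m
dP = 2123180 * 2.5 / 1000 = 5308 kPa

5308 kPa


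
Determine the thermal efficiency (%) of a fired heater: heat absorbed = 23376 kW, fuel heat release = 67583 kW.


Furnace efficiency = Q_absorbed / Q_fuel * 100
= 23376 / 67583 * 100 = 34.59

34.59 %


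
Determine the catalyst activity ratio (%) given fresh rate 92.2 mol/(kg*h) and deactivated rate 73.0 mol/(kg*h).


Activity (%) = (rate_used / rate_fresh) * 100
rate_used = 73.0, rate_fresh = 92.2
= (73.0 / 92.2) * 100
= 0.7918 * 100 = 79.18

79.18 %


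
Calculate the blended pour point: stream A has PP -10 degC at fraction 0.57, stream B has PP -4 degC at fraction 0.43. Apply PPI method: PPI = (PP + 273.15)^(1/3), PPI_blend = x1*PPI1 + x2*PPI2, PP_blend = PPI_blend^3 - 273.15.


PPI_1 = (-10 + 273.15)^(1/3) = 6.408176
PPI_2 = (-4 + 273.15)^(1/3) = 6.456514
PPI_blend = 0.57 * 6.408176 + 0.43 * 6.456514 = 6.428961
PP_blend = 6.428961^3 - 273.15 = 265.7189 - 273.15 = -7.43

-7.43 degC


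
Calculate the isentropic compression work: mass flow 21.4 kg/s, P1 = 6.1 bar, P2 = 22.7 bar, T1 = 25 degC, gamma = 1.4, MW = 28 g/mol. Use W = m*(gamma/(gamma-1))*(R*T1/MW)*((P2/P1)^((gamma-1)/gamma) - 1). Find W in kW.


Isentropic work: W = m*(gamma/(gamma-1))*(R*T1/MW)*((P2/P1)^((gamma-1)/gamma) - 1)
T1 = 25 + 273.15 = 298.15 K
Pressure ratio = 22.7 / 6.1 = 3.72131
Exponent = (1.4 - 1)/1.4 = 0.285714
(P2/P1)^exp - 1 = 3.72131^0.285714 - 1 = 0.455646
W = 21.4 * 1.4 / 0.4 * 8.314 * 298.15 / 28 * 0.455646 = 3021

3021 kW


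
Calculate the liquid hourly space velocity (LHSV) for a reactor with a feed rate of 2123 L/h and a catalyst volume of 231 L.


LHSV = volumetric feed rate / catalyst volume
= 2123 L/h / 231 L
= 9.190 h^-1

9.190 h^-1


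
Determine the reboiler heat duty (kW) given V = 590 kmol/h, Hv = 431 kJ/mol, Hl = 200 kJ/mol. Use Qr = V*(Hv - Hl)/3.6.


Qr = 590 * (431 - 200) / 3.6 = 590 * 231 / 3.6 = 37860

37860 kW


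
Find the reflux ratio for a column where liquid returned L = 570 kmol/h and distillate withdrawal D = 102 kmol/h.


Reflux ratio definition: R = L / D (liquid returned / distillate withdrawn)
L = 570 kmol/h, D = 102 kmol/h
R = 570 / 102 = 5.588

5.588


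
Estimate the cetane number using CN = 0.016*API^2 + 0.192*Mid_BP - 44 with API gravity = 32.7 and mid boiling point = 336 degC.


CN = 0.016 * 32.7^2 + 0.192 * 336 - 44
CN = 17.10864 + 64.512 - 44 = 37.62064

37.62064


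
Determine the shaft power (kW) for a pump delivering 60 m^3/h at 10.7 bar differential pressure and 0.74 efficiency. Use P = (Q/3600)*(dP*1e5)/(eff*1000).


Q = 60 / 3600 = 0.0166667 m^3/s
P = 0.0166667 * (10.7 * 1e5) / 0.74 / 1000 = 24.10

24.10 kW


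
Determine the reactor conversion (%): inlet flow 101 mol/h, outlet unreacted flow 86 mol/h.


X = (F_in - F_out) / F_in * 100
Moles reacted = 101 - 86 = 15
X = 15 / 101 * 100
= 0.1485 * 100
= 14.85 %

14.85 %


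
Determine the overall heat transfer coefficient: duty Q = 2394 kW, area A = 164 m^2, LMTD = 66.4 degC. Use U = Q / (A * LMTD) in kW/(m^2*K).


From Q = U*A*LMTD, U = Q / (A * LMTD)
U = 2394 / (164 * 66.4) = 2394 / 10889.6 = 0.2198

0.2198 kW/(m^2*K)


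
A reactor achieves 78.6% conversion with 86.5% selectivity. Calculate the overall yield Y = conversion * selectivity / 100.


Overall yield = conversion (%) * selectivity (%) / 100
Conversion = 78.6%, Selectivity = 86.5%
Y = 78.6 * 86.5 / 100
= 67.989 %

67.989 %


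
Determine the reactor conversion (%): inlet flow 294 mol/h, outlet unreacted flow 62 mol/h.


X = (F_in - F_out) / F_in * 100
Moles reacted = 294 - 62 = 232
X = 232 / 294 * 100
= 0.7891 * 100
= 78.91 %

78.91 %


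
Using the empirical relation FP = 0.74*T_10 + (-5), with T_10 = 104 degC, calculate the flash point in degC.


FP = 0.74 * 104 + (-5) = 71.96

71.96 degC


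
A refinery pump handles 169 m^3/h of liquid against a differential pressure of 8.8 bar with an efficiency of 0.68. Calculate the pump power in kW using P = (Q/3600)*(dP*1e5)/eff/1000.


Q = 169 / 3600 = 0.0469444 m^3/s
P = 0.0469444 * (8.8 * 1e5) / 0.68 / 1000 = 60.75

60.75 kW


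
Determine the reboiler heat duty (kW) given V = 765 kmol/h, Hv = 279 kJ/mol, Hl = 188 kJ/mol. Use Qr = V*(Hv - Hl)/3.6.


Qr = 765 * (279 - 188) / 3.6 = 765 * 91 / 3.6 = 19340

19340 kW


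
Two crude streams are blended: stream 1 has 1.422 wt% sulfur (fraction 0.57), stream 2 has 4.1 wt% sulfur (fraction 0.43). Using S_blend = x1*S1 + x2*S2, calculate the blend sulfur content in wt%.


Linear sulfur blending: S_blend = x1*S1 + x2*S2
Contribution 1: 0.57 * 1.422 = 0.81054 wt%
Contribution 2: 0.43 * 4.1 = 1.763 wt%
S_blend = 0.81054 + 1.763 = 2.57354

2.57354 wt%


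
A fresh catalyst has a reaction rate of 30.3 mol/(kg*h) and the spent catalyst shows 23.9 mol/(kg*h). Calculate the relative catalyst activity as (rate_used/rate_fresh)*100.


Activity (%) = (rate_used / rate_fresh) * 100
rate_used = 23.9, rate_fresh = 30.3
= (23.9 / 30.3) * 100
= 0.7888 * 100 = 78.88

78.88 %


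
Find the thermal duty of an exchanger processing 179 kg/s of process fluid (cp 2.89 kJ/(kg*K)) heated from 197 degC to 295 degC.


Q = m_dot * cp * delta_T
delta_T = 295 - 197 = 98 K
Q = 179 * 2.89 * 98
= 517.31 * 98
= 50696.38 kW

50696.38 kW
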